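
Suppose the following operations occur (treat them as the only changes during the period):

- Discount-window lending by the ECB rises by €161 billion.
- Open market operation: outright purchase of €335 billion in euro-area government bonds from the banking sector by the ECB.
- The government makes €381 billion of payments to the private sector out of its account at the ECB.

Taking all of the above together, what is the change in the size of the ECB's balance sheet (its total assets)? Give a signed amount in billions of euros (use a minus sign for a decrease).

+€496 billion

ECB balance sheet:
  Assets:      Securities +€335B, Loans to banks +€161B
  Liabilities: Bank reserves +€877B, Government deposits −€381B
Change in total ECB assets = +€496 billion.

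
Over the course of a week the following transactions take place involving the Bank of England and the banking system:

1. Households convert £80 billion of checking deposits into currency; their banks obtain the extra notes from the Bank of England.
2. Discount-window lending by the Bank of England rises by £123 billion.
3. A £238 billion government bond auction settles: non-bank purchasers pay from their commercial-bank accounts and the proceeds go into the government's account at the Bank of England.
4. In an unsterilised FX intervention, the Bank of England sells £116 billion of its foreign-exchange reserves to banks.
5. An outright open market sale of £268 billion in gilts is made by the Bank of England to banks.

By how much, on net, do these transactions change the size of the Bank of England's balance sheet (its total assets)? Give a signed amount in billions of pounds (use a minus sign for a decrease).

Currency withdrawal £80 billion: only the composition of liabilities changes → 0.
Discount-window loan £123 billion: a Bank of England asset is acquired → +£123B.
Government account inflow £238 billion: only the composition of liabilities changes → 0.
FX sale £116 billion: a Bank of England asset is shed → −£116B.
OMO sale (to banks) £268 billion: a Bank of England asset is shed → −£268B.
Net: 0 + 123 + 0 − 116 − 268 = -£261 billion.

-£261 billion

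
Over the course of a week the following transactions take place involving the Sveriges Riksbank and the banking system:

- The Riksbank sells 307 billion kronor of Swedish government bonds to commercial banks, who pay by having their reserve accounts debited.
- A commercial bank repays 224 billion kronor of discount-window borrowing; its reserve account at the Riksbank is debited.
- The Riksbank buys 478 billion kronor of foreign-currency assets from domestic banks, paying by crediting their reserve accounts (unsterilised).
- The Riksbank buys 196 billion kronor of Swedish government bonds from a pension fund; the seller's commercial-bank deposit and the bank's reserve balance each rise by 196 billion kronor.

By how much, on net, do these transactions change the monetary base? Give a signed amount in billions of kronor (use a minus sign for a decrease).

+143 billion

OMO sale (to banks) 307 billion kronor: Riksbank balance sheet contracts → −307B.
Discount-window repayment 224 billion kronor: Riksbank balance sheet contracts → −224B.
FX purchase 478 billion kronor: Riksbank balance sheet expands → +478B.
Asset purchase (from non-banks) 196 billion kronor: Riksbank balance sheet expands → +196B.
Net: −307 − 224 + 478 + 196 = +143 billion.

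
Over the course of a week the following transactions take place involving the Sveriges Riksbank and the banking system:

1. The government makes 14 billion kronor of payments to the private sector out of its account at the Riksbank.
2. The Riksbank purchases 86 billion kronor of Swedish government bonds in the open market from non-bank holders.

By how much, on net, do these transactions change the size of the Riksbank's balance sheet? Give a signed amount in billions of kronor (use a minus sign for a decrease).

+86 billion

Government spending 14 billion kronor: only the composition of liabilities changes → 0.
Asset purchase (from non-banks) 86 billion kronor: a Riksbank asset is acquired → +86B.
Net: 0 + 86 = +86 billion.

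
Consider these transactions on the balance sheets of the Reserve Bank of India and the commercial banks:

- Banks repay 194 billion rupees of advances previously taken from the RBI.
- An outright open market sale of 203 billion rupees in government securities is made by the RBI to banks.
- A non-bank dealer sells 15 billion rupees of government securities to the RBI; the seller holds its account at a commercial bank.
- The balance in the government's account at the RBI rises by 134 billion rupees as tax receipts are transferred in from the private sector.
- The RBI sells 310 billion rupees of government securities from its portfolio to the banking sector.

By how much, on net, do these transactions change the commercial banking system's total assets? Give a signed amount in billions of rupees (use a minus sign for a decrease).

RBI balance sheet:
  Assets:      Securities −498B, Loans to banks −194B
  Liabilities: Bank reserves −826B, Government deposits +134B
Commercial banking system:
  Assets:      Reserves at CB −826B, Securities +513B
  Liabilities: Checkable deposits −119B, Borrowings from CB −194B
Change in total bank assets = -313 billion.

-313 billion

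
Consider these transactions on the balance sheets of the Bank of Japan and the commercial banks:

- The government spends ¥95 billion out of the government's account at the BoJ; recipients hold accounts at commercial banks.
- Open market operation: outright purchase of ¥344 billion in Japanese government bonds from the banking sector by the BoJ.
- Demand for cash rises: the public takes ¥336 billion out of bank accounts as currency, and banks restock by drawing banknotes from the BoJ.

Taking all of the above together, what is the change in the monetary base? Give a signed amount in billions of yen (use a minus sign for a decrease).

Government spending ¥95 billion: a non-base liability converts back to reserves → +¥95B.
OMO purchase (from banks) ¥344 billion: BoJ balance sheet expands → +¥344B.
Currency withdrawal ¥336 billion: just a shift between currency and reserves — both are base money → 0.
Net: 95 + 344 + 0 = +¥439 billion.

+¥439 billion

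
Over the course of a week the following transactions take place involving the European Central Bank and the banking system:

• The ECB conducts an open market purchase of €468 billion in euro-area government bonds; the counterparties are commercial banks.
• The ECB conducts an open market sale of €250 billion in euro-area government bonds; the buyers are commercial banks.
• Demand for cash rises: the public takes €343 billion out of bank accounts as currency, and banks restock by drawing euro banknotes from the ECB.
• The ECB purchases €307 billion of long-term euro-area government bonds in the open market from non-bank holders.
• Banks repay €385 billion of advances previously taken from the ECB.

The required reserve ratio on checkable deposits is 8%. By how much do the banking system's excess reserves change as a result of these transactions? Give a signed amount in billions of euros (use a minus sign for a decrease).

-€200.12 billion

OMO purchase (from banks) €468 billion: reserves +€468B, deposits 0.
OMO sale (to banks) €250 billion: reserves −€250B, deposits 0.
Currency withdrawal €343 billion: reserves −€343B, deposits −€343B.
Asset purchase (from non-banks) €307 billion: reserves +€307B, deposits +€307B.
Discount-window repayment €385 billion: reserves −€385B, deposits 0.
Totals: Δreserves = −€203B, Δdeposits = −€36B.
Δrequired reserves = 8% × −€36B = −€2.88B.
Δexcess reserves = Δreserves − Δrequired = −€203B − (−€2.88B) = -€200.12 billion.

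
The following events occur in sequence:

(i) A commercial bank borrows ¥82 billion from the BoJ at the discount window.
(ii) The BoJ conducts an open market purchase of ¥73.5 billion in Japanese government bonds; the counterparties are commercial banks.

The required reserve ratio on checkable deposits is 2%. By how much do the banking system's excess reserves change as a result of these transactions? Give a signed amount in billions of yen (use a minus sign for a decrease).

+¥155.5 billion

Discount-window loan ¥82 billion: reserves +¥82B, deposits 0.
OMO purchase (from banks) ¥73.5 billion: reserves +¥73.5B, deposits 0.
Totals: Δreserves = +¥155.5B, Δdeposits = 0.
Δrequired reserves = 2% × 0 = 0.
Δexcess reserves = Δreserves − Δrequired = +¥155.5B − (0) = +¥155.5 billion.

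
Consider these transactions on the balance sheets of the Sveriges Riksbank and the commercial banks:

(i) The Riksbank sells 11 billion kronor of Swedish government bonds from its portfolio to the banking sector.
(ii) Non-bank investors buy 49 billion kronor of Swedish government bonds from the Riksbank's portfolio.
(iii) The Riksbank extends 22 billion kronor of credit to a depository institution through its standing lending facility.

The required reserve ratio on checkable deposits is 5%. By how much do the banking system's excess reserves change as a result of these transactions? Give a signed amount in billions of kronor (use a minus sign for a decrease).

OMO sale (to banks) 11 billion kronor: reserves −11B, deposits 0.
Asset sale (to non-banks) 49 billion kronor: reserves −49B, deposits −49B.
Discount-window loan 22 billion kronor: reserves +22B, deposits 0.
Totals: Δreserves = −38B, Δdeposits = −49B.
Δrequired reserves = 5% × −49B = −2.45B.
Δexcess reserves = Δreserves − Δrequired = −38B − (−2.45B) = -35.55 billion.

-35.55 billion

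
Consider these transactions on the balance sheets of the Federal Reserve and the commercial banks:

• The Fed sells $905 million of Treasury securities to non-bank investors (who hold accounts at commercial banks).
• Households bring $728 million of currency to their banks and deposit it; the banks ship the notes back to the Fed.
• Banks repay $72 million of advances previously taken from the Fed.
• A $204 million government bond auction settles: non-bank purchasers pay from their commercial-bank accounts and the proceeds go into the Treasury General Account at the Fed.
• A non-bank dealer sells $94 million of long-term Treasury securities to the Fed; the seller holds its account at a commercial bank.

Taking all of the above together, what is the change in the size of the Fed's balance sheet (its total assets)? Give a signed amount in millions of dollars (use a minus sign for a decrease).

-$883 million

Asset sale (to non-banks) $905 million: a Fed asset is shed → −$905M.
Currency deposit $728 million: only the composition of liabilities changes → 0.
Discount-window repayment $72 million: a Fed asset is shed → −$72M.
Government account inflow $204 million: only the composition of liabilities changes → 0.
Asset purchase (from non-banks) $94 million: a Fed asset is acquired → +$94M.
Net: −905 + 0 − 72 + 0 + 94 = -$883 million.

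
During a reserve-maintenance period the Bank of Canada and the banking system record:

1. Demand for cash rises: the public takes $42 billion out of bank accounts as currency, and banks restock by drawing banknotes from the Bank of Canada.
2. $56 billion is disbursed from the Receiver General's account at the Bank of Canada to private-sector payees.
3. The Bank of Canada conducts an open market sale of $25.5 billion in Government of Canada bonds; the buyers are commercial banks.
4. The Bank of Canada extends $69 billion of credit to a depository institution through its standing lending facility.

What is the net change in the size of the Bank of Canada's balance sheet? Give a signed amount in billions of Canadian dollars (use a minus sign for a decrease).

Bank of Canada balance sheet:
  Assets:      Securities −$25.5B, Loans to banks +$69B
  Liabilities: Bank reserves +$57.5B, Currency in circulation +$42B, Government deposits −$56B
Change in total Bank of Canada assets = +$43.5 billion.

+$43.5 billion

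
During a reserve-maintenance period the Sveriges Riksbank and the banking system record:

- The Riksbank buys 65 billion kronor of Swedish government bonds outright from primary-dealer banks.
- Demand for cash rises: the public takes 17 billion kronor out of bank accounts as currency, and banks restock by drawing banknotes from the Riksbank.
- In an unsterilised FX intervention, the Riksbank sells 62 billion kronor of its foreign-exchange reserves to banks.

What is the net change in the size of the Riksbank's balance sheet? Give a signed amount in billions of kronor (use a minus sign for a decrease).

+3 billion

Riksbank balance sheet:
  Assets:      Securities +65B, Foreign assets −62B
  Liabilities: Bank reserves −14B, Currency in circulation +17B
Change in total Riksbank assets = +3 billion.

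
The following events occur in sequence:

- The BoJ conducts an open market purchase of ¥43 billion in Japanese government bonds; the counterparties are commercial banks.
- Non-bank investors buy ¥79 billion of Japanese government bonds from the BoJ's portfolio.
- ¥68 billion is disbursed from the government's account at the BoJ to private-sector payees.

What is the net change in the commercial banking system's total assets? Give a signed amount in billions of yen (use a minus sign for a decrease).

-¥11 billion

OMO purchase (from banks) ¥43 billion: just an asset swap on bank balance sheets → 0.
Asset sale (to non-banks) ¥79 billion: bank balance sheets shrink → −¥79B.
Government spending ¥68 billion: bank balance sheets expand → +¥68B.
Net: 0 − 79 + 68 = -¥11 billion.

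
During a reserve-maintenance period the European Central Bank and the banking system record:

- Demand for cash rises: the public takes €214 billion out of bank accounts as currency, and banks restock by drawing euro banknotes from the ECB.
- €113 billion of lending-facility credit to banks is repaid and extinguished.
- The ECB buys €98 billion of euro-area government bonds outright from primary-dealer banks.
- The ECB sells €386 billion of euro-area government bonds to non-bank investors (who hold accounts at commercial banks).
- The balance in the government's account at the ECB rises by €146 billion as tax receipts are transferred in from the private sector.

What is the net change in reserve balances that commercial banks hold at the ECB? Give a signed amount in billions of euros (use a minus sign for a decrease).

-€761 billion

Currency withdrawal €214 billion: banks swap reserves for currency → −€214B.
Discount-window repayment €113 billion: repayment is debited from reserves → −€113B.
OMO purchase (from banks) €98 billion: the ECB pays by crediting reserve accounts → +€98B.
Asset sale (to non-banks) €386 billion: the non-bank buyers' banks settle from reserves → −€386B.
Government account inflow €146 billion: funds move from bank reserves into the government account → −€146B.
Net: −214 − 113 + 98 − 386 − 146 = -€761 billion.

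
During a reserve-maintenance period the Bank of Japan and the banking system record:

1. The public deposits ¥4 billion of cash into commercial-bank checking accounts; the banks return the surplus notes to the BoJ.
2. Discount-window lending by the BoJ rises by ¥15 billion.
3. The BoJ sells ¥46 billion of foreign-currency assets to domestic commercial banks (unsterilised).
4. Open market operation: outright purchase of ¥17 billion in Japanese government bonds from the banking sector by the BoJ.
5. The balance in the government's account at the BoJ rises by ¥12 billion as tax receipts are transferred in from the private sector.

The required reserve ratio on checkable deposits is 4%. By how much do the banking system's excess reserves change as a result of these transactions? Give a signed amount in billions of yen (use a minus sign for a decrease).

Currency deposit ¥4 billion: reserves +¥4B, deposits +¥4B.
Discount-window loan ¥15 billion: reserves +¥15B, deposits 0.
FX sale ¥46 billion: reserves −¥46B, deposits 0.
OMO purchase (from banks) ¥17 billion: reserves +¥17B, deposits 0.
Government account inflow ¥12 billion: reserves −¥12B, deposits −¥12B.
Totals: Δreserves = −¥22B, Δdeposits = −¥8B.
Δrequired reserves = 4% × −¥8B = −¥0.32B.
Δexcess reserves = Δreserves − Δrequired = −¥22B − (−¥0.32B) = -¥21.68 billion.

-¥21.68 billion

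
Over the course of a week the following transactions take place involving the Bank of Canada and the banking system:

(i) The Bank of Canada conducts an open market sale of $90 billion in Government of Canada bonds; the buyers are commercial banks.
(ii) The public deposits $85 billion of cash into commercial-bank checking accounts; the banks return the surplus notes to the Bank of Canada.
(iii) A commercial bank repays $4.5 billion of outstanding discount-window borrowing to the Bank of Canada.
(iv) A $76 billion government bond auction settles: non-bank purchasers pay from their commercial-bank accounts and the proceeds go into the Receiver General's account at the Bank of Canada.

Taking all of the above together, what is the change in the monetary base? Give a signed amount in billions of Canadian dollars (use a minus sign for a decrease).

OMO sale (to banks) $90 billion: Bank of Canada balance sheet contracts → −$90B.
Currency deposit $85 billion: just a shift between currency and reserves — both are base money → 0.
Discount-window repayment $4.5 billion: Bank of Canada balance sheet contracts → −$4.5B.
Government account inflow $76 billion: reserves shift to a non-base liability → −$76B.
Net: −90 + 0 − 4.5 − 76 = -$170.5 billion.

-$170.5 billion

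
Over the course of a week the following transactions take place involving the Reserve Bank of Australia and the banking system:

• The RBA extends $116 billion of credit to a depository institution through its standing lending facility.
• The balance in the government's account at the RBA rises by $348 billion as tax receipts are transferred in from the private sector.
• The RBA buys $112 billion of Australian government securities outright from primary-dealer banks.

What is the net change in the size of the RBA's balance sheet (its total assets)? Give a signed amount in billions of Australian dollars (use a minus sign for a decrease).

+$228 billion

Discount-window loan $116 billion: an RBA asset is acquired → +$116B.
Government account inflow $348 billion: only the composition of liabilities changes → 0.
OMO purchase (from banks) $112 billion: an RBA asset is acquired → +$112B.
Net: 116 + 0 + 112 = +$228 billion.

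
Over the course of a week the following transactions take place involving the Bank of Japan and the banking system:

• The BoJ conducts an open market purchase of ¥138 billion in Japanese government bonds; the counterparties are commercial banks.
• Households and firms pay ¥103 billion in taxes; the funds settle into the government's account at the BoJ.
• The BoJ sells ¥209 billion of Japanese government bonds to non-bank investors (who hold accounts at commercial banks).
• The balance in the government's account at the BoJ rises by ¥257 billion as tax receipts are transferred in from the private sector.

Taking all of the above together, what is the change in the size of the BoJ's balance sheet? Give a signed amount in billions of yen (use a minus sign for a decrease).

OMO purchase (from banks) ¥138 billion: a BoJ asset is acquired → +¥138B.
Government account inflow ¥103 billion: only the composition of liabilities changes → 0.
Asset sale (to non-banks) ¥209 billion: a BoJ asset is shed → −¥209B.
Government account inflow ¥257 billion: only the composition of liabilities changes → 0.
Net: 138 + 0 − 209 + 0 = -¥71 billion.

-¥71 billion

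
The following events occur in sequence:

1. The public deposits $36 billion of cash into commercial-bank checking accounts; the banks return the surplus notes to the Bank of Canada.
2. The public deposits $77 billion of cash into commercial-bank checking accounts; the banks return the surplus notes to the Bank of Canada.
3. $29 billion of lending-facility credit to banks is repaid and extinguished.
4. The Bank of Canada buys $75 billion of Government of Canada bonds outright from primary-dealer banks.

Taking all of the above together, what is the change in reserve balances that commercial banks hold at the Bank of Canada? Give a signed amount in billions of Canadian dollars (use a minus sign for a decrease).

Currency deposit $36 billion: returned notes are swapped for reserve credit → +$36B.
Currency deposit $77 billion: returned notes are swapped for reserve credit → +$77B.
Discount-window repayment $29 billion: repayment is debited from reserves → −$29B.
OMO purchase (from banks) $75 billion: the Bank of Canada pays by crediting reserve accounts → +$75B.
Net: 36 + 77 − 29 + 75 = +$159 billion.

+$159 billion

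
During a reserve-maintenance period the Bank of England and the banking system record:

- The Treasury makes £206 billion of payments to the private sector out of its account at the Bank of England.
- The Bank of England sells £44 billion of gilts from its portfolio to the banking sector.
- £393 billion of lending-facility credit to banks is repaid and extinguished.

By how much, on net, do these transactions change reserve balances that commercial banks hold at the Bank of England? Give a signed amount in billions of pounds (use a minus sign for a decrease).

Government spending £206 billion: government payments flow into bank reserve accounts → +£206B.
OMO sale (to banks) £44 billion: the buying banks pay out of their reserve balances → −£44B.
Discount-window repayment £393 billion: repayment is debited from reserves → −£393B.
Net: 206 − 44 − 393 = -£231 billion.

-£231 billion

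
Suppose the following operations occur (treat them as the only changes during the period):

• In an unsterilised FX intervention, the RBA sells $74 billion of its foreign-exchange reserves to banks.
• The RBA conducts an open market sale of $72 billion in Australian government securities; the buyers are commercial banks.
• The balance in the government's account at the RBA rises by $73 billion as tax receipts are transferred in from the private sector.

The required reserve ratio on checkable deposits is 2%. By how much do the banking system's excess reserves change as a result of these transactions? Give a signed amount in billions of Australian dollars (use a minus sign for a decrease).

FX sale $74 billion: reserves −$74B, deposits 0.
OMO sale (to banks) $72 billion: reserves −$72B, deposits 0.
Government account inflow $73 billion: reserves −$73B, deposits −$73B.
Totals: Δreserves = −$219B, Δdeposits = −$73B.
Δrequired reserves = 2% × −$73B = −$1.46B.
Δexcess reserves = Δreserves − Δrequired = −$219B − (−$1.46B) = -$217.54 billion.

-$217.54 billion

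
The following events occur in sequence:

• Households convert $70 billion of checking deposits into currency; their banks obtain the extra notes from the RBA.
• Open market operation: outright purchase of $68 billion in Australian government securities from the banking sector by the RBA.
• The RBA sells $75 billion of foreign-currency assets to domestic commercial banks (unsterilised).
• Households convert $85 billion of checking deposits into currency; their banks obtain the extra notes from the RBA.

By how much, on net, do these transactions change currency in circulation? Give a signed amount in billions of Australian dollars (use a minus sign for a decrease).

+$155 billion

Currency withdrawal $70 billion: notes leave the central bank → +$70B.
OMO purchase (from banks) $68 billion: no currency enters or leaves circulation → 0.
FX sale $75 billion: no currency enters or leaves circulation → 0.
Currency withdrawal $85 billion: notes leave the central bank → +$85B.
Net: 70 + 0 + 0 + 85 = +$155 billion.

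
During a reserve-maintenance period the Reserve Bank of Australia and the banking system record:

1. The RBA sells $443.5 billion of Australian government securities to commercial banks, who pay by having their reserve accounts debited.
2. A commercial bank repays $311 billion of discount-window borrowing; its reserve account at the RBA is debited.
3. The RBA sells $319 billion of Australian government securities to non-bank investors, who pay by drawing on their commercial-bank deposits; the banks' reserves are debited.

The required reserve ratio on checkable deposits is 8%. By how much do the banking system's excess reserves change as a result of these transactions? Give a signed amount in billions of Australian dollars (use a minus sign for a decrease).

-$1047.98 billion

OMO sale (to banks) $443.5 billion: reserves −$443.5B, deposits 0.
Discount-window repayment $311 billion: reserves −$311B, deposits 0.
Asset sale (to non-banks) $319 billion: reserves −$319B, deposits −$319B.
Totals: Δreserves = −$1073.5B, Δdeposits = −$319B.
Δrequired reserves = 8% × −$319B = −$25.52B.
Δexcess reserves = Δreserves − Δrequired = −$1073.5B − (−$25.52B) = -$1047.98 billion.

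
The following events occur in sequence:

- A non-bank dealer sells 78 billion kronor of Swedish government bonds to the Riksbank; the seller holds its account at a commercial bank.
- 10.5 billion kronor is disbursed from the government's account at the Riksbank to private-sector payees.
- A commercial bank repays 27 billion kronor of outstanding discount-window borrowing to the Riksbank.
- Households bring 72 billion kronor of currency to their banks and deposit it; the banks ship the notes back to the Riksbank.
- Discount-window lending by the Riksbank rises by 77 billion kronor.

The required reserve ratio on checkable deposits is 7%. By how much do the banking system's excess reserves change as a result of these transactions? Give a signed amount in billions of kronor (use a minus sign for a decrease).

+199.265 billion

Asset purchase (from non-banks) 78 billion kronor: reserves +78B, deposits +78B.
Government spending 10.5 billion kronor: reserves +10.5B, deposits +10.5B.
Discount-window repayment 27 billion kronor: reserves −27B, deposits 0.
Currency deposit 72 billion kronor: reserves +72B, deposits +72B.
Discount-window loan 77 billion kronor: reserves +77B, deposits 0.
Totals: Δreserves = +210.5B, Δdeposits = +160.5B.
Δrequired reserves = 7% × +160.5B = +11.235B.
Δexcess reserves = Δreserves − Δrequired = +210.5B − (+11.235B) = +199.265 billion.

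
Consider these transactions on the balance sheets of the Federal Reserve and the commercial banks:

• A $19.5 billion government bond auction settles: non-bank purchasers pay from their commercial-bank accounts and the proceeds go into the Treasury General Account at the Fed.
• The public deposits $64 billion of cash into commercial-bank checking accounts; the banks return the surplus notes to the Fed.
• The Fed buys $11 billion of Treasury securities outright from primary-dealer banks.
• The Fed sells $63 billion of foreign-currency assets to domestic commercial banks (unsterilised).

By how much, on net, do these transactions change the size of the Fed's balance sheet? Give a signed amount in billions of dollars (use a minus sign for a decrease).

Government account inflow $19.5 billion: only the composition of liabilities changes → 0.
Currency deposit $64 billion: only the composition of liabilities changes → 0.
OMO purchase (from banks) $11 billion: a Fed asset is acquired → +$11B.
FX sale $63 billion: a Fed asset is shed → −$63B.
Net: 0 + 0 + 11 − 63 = -$52 billion.

-$52 billion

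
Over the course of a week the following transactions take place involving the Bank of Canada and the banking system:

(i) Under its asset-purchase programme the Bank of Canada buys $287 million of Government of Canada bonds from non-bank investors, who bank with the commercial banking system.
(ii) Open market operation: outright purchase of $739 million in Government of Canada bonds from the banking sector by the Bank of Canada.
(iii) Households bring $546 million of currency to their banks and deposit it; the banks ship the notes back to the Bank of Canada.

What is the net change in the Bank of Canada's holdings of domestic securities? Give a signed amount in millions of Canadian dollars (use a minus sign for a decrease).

Bank of Canada balance sheet:
  Assets:      Securities +$1026M
  Liabilities: Bank reserves +$1572M, Currency in circulation −$546M
Commercial banking system:
  Assets:      Reserves at CB +$1572M, Securities −$739M
  Liabilities: Checkable deposits +$833M
So the change in the Bank of Canada's holdings of domestic securities is +$1026 million.

+$1026 million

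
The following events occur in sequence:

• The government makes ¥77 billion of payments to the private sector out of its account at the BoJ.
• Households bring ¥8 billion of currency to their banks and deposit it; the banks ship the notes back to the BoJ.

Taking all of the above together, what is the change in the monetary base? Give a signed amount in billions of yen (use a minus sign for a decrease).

Government spending ¥77 billion: a non-base liability converts back to reserves → +¥77B.
Currency deposit ¥8 billion: just a shift between currency and reserves — both are base money → 0.
Net: 77 + 0 = +¥77 billion.

+¥77 billion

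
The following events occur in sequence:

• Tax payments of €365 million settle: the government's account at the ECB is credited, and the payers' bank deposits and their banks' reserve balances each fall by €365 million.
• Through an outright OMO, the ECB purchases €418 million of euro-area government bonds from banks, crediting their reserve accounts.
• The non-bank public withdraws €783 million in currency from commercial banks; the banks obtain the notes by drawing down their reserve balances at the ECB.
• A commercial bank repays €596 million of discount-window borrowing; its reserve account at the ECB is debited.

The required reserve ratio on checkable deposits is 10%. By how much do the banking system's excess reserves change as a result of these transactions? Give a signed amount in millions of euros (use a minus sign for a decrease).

Government account inflow €365 million: reserves −€365M, deposits −€365M.
OMO purchase (from banks) €418 million: reserves +€418M, deposits 0.
Currency withdrawal €783 million: reserves −€783M, deposits −€783M.
Discount-window repayment €596 million: reserves −€596M, deposits 0.
Totals: Δreserves = −€1326M, Δdeposits = −€1148M.
Δrequired reserves = 10% × −€1148M = −€114.8M.
Δexcess reserves = Δreserves − Δrequired = −€1326M − (−€114.8M) = -€1211.2 million.

-€1211.2 million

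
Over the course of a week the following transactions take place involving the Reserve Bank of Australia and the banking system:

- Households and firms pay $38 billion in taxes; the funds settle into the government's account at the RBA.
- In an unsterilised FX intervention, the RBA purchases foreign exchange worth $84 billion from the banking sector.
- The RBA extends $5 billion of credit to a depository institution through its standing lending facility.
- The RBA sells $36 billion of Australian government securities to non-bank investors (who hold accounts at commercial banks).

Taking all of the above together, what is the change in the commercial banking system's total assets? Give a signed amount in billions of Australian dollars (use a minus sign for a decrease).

Government account inflow $38 billion: bank balance sheets shrink → −$38B.
FX purchase $84 billion: just an asset swap on bank balance sheets → 0.
Discount-window loan $5 billion: bank balance sheets expand → +$5B.
Asset sale (to non-banks) $36 billion: bank balance sheets shrink → −$36B.
Net: −38 + 0 + 5 − 36 = -$69 billion.

-$69 billion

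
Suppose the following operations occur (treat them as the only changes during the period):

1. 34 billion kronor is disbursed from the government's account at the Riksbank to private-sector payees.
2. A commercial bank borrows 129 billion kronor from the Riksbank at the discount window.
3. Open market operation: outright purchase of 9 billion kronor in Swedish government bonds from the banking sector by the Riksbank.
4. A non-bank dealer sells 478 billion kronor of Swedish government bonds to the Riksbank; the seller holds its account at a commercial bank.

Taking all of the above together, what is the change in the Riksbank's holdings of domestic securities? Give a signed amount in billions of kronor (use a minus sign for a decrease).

Riksbank balance sheet:
  Assets:      Securities +487B, Loans to banks +129B
  Liabilities: Bank reserves +650B, Government deposits −34B
So the change in the Riksbank's holdings of domestic securities is +487 billion.

+487 billion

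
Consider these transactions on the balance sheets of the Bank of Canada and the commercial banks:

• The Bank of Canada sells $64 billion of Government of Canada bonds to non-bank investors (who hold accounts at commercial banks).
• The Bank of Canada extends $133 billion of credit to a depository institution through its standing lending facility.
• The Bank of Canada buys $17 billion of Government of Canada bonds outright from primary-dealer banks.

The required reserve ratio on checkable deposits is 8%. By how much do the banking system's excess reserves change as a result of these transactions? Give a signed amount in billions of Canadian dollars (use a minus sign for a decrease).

Asset sale (to non-banks) $64 billion: reserves −$64B, deposits −$64B.
Discount-window loan $133 billion: reserves +$133B, deposits 0.
OMO purchase (from banks) $17 billion: reserves +$17B, deposits 0.
Totals: Δreserves = +$86B, Δdeposits = −$64B.
Δrequired reserves = 8% × −$64B = −$5.12B.
Δexcess reserves = Δreserves − Δrequired = +$86B − (−$5.12B) = +$91.12 billion.

+$91.12 billion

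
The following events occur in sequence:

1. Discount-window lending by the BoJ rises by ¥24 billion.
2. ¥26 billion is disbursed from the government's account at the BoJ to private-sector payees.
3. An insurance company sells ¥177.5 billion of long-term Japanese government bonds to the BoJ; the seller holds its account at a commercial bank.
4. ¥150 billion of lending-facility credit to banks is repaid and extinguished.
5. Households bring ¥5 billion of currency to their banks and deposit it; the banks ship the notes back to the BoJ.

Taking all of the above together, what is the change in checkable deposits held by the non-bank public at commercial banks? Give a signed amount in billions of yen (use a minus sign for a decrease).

Discount-window loan ¥24 billion: the counterparty is a bank, so public deposits are unchanged → 0.
Government spending ¥26 billion: non-bank counterparties' bank balances rise → +¥26B.
Asset purchase (from non-banks) ¥177.5 billion: non-bank counterparties' bank balances rise → +¥177.5B.
Discount-window repayment ¥150 billion: the counterparty is a bank, so public deposits are unchanged → 0.
Currency deposit ¥5 billion: non-bank counterparties' bank balances rise → +¥5B.
Net: 0 + 26 + 177.5 + 0 + 5 = +¥208.5 billion.

+¥208.5 billion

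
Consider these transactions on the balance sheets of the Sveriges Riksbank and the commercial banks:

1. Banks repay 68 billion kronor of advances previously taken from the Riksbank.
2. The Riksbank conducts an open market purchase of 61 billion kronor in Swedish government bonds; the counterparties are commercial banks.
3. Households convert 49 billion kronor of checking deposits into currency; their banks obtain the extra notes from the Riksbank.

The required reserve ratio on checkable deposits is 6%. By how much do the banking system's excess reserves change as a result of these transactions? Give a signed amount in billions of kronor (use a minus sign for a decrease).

Discount-window repayment 68 billion kronor: reserves −68B, deposits 0.
OMO purchase (from banks) 61 billion kronor: reserves +61B, deposits 0.
Currency withdrawal 49 billion kronor: reserves −49B, deposits −49B.
Totals: Δreserves = −56B, Δdeposits = −49B.
Δrequired reserves = 6% × −49B = −2.94B.
Δexcess reserves = Δreserves − Δrequired = −56B − (−2.94B) = -53.06 billion.

-53.06 billion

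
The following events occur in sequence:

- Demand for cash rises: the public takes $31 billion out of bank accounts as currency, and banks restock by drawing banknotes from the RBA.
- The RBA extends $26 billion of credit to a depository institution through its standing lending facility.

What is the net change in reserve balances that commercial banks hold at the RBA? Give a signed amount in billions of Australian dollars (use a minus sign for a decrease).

-$5 billion

RBA balance sheet:
  Assets:      Loans to banks +$26B
  Liabilities: Bank reserves −$5B, Currency in circulation +$31B
Commercial banking system:
  Assets:      Reserves at CB −$5B
  Liabilities: Checkable deposits −$31B, Borrowings from CB +$26B
So the change in reserve balances that commercial banks hold at the RBA is -$5 billion.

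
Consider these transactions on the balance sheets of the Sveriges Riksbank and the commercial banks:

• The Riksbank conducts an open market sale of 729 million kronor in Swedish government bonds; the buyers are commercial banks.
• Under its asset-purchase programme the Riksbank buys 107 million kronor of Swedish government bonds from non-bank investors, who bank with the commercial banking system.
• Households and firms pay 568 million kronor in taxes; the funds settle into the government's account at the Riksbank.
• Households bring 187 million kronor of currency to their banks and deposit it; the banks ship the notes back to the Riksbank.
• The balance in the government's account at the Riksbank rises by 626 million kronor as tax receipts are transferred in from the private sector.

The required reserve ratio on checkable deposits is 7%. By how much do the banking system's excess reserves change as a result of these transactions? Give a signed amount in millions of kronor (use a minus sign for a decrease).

-1566 million

OMO sale (to banks) 729 million kronor: reserves −729M, deposits 0.
Asset purchase (from non-banks) 107 million kronor: reserves +107M, deposits +107M.
Government account inflow 568 million kronor: reserves −568M, deposits −568M.
Currency deposit 187 million kronor: reserves +187M, deposits +187M.
Government account inflow 626 million kronor: reserves −626M, deposits −626M.
Totals: Δreserves = −1629M, Δdeposits = −900M.
Δrequired reserves = 7% × −900M = −63M.
Δexcess reserves = Δreserves − Δrequired = −1629M − (−63M) = -1566 million.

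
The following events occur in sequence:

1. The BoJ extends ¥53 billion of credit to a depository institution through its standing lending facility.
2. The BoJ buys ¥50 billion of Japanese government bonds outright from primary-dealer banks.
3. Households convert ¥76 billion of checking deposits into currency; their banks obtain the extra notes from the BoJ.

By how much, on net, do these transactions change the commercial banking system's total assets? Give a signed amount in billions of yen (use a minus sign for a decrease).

-¥23 billion

BoJ balance sheet:
  Assets:      Securities +¥50B, Loans to banks +¥53B
  Liabilities: Bank reserves +¥27B, Currency in circulation +¥76B
Commercial banking system:
  Assets:      Reserves at CB +¥27B, Securities −¥50B
  Liabilities: Checkable deposits −¥76B, Borrowings from CB +¥53B
Change in total bank assets = -¥23 billion.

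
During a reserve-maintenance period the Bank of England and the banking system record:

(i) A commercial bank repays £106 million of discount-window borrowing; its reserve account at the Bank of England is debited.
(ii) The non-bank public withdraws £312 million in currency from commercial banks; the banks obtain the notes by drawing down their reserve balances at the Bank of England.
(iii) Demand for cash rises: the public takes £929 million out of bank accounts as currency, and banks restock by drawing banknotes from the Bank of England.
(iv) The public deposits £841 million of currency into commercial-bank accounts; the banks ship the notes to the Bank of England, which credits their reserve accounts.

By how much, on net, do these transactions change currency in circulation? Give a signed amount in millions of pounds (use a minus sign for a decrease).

Discount-window repayment £106 million: no currency enters or leaves circulation → 0.
Currency withdrawal £312 million: notes leave the central bank → +£312M.
Currency withdrawal £929 million: notes leave the central bank → +£929M.
Currency deposit £841 million: notes return to the central bank → −£841M.
Net: 0 + 312 + 929 − 841 = +£400 million.

+£400 million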